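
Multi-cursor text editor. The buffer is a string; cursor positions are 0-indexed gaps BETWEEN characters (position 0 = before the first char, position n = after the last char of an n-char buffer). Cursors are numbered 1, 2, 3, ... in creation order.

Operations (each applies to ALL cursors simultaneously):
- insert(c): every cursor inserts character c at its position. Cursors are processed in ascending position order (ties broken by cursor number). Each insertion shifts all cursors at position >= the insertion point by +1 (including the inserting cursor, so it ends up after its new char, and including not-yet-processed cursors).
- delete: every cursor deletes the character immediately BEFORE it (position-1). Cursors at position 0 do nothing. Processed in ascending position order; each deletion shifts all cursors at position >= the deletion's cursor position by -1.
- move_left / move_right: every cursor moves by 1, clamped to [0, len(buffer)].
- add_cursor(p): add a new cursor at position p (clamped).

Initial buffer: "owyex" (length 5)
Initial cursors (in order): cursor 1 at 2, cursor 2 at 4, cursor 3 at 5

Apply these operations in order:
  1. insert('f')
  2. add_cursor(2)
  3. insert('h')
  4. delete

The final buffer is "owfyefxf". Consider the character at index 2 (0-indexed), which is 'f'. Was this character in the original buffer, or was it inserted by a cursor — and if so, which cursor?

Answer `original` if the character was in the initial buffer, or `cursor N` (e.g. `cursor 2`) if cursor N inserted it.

Answer: cursor 1

Derivation:
After op 1 (insert('f')): buffer="owfyefxf" (len 8), cursors c1@3 c2@6 c3@8, authorship ..1..2.3
After op 2 (add_cursor(2)): buffer="owfyefxf" (len 8), cursors c4@2 c1@3 c2@6 c3@8, authorship ..1..2.3
After op 3 (insert('h')): buffer="owhfhyefhxfh" (len 12), cursors c4@3 c1@5 c2@9 c3@12, authorship ..411..22.33
After op 4 (delete): buffer="owfyefxf" (len 8), cursors c4@2 c1@3 c2@6 c3@8, authorship ..1..2.3
Authorship (.=original, N=cursor N): . . 1 . . 2 . 3
Index 2: author = 1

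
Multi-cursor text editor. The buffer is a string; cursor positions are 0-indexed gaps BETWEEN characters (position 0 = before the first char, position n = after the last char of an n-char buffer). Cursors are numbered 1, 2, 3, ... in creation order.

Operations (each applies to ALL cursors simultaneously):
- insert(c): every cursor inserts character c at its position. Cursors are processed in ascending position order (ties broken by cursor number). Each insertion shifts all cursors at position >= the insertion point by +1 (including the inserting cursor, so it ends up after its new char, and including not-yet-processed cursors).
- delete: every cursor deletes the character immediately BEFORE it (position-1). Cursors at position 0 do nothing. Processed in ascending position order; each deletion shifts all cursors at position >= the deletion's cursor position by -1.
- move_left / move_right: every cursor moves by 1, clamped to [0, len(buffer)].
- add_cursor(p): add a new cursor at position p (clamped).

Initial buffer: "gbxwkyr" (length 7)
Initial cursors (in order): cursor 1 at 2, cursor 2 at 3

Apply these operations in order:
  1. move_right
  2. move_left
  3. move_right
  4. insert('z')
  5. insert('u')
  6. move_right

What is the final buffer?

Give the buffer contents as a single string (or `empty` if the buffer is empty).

Answer: gbxzuwzukyr

Derivation:
After op 1 (move_right): buffer="gbxwkyr" (len 7), cursors c1@3 c2@4, authorship .......
After op 2 (move_left): buffer="gbxwkyr" (len 7), cursors c1@2 c2@3, authorship .......
After op 3 (move_right): buffer="gbxwkyr" (len 7), cursors c1@3 c2@4, authorship .......
After op 4 (insert('z')): buffer="gbxzwzkyr" (len 9), cursors c1@4 c2@6, authorship ...1.2...
After op 5 (insert('u')): buffer="gbxzuwzukyr" (len 11), cursors c1@5 c2@8, authorship ...11.22...
After op 6 (move_right): buffer="gbxzuwzukyr" (len 11), cursors c1@6 c2@9, authorship ...11.22...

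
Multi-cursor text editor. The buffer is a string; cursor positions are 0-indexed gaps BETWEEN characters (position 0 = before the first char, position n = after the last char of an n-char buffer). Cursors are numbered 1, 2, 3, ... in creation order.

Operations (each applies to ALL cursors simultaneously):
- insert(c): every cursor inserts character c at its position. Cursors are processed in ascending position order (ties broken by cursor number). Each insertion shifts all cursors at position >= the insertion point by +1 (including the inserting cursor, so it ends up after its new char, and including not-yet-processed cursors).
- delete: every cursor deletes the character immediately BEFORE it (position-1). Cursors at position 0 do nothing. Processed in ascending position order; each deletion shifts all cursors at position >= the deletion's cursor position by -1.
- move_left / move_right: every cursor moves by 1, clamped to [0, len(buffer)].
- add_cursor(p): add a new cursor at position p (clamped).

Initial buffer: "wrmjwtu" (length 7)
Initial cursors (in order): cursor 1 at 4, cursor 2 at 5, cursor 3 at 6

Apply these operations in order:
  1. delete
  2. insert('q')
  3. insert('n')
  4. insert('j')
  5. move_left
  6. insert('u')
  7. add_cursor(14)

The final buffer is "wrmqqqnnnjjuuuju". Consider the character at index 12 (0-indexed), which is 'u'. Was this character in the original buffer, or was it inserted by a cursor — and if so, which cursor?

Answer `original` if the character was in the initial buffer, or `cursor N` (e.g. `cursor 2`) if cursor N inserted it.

After op 1 (delete): buffer="wrmu" (len 4), cursors c1@3 c2@3 c3@3, authorship ....
After op 2 (insert('q')): buffer="wrmqqqu" (len 7), cursors c1@6 c2@6 c3@6, authorship ...123.
After op 3 (insert('n')): buffer="wrmqqqnnnu" (len 10), cursors c1@9 c2@9 c3@9, authorship ...123123.
After op 4 (insert('j')): buffer="wrmqqqnnnjjju" (len 13), cursors c1@12 c2@12 c3@12, authorship ...123123123.
After op 5 (move_left): buffer="wrmqqqnnnjjju" (len 13), cursors c1@11 c2@11 c3@11, authorship ...123123123.
After op 6 (insert('u')): buffer="wrmqqqnnnjjuuuju" (len 16), cursors c1@14 c2@14 c3@14, authorship ...123123121233.
After op 7 (add_cursor(14)): buffer="wrmqqqnnnjjuuuju" (len 16), cursors c1@14 c2@14 c3@14 c4@14, authorship ...123123121233.
Authorship (.=original, N=cursor N): . . . 1 2 3 1 2 3 1 2 1 2 3 3 .
Index 12: author = 2

Answer: cursor 2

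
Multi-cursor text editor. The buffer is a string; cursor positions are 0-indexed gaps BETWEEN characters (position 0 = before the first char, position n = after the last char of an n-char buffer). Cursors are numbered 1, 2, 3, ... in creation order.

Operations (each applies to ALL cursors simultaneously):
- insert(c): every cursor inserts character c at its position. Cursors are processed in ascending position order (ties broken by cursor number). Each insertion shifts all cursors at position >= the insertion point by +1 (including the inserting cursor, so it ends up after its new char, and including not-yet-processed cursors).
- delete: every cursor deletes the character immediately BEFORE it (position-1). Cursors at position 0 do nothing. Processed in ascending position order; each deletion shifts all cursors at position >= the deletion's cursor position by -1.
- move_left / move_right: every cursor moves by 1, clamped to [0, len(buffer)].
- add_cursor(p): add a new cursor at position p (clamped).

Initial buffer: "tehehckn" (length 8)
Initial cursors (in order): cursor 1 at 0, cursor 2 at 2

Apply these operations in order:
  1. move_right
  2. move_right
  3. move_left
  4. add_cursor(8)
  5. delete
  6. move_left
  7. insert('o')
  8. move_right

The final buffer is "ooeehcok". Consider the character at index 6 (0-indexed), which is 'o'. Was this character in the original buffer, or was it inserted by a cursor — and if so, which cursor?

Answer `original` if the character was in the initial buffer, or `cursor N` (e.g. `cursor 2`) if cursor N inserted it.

Answer: cursor 3

Derivation:
After op 1 (move_right): buffer="tehehckn" (len 8), cursors c1@1 c2@3, authorship ........
After op 2 (move_right): buffer="tehehckn" (len 8), cursors c1@2 c2@4, authorship ........
After op 3 (move_left): buffer="tehehckn" (len 8), cursors c1@1 c2@3, authorship ........
After op 4 (add_cursor(8)): buffer="tehehckn" (len 8), cursors c1@1 c2@3 c3@8, authorship ........
After op 5 (delete): buffer="eehck" (len 5), cursors c1@0 c2@1 c3@5, authorship .....
After op 6 (move_left): buffer="eehck" (len 5), cursors c1@0 c2@0 c3@4, authorship .....
After op 7 (insert('o')): buffer="ooeehcok" (len 8), cursors c1@2 c2@2 c3@7, authorship 12....3.
After op 8 (move_right): buffer="ooeehcok" (len 8), cursors c1@3 c2@3 c3@8, authorship 12....3.
Authorship (.=original, N=cursor N): 1 2 . . . . 3 .
Index 6: author = 3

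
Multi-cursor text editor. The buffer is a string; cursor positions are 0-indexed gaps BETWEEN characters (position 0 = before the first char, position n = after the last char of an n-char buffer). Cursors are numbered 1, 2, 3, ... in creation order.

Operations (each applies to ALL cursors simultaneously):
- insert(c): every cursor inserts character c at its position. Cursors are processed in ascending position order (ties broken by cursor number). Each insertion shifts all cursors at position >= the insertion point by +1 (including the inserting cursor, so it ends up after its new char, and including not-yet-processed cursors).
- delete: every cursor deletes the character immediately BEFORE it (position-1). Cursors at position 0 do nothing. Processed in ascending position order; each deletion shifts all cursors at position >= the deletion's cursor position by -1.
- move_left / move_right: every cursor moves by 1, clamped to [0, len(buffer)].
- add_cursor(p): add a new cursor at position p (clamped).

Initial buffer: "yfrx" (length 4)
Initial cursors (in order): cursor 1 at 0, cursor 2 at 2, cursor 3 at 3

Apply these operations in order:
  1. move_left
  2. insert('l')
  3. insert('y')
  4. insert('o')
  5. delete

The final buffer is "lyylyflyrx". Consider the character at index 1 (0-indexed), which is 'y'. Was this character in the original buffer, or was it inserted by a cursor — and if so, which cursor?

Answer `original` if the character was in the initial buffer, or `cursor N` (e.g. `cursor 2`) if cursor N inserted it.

After op 1 (move_left): buffer="yfrx" (len 4), cursors c1@0 c2@1 c3@2, authorship ....
After op 2 (insert('l')): buffer="lylflrx" (len 7), cursors c1@1 c2@3 c3@5, authorship 1.2.3..
After op 3 (insert('y')): buffer="lyylyflyrx" (len 10), cursors c1@2 c2@5 c3@8, authorship 11.22.33..
After op 4 (insert('o')): buffer="lyoylyoflyorx" (len 13), cursors c1@3 c2@7 c3@11, authorship 111.222.333..
After op 5 (delete): buffer="lyylyflyrx" (len 10), cursors c1@2 c2@5 c3@8, authorship 11.22.33..
Authorship (.=original, N=cursor N): 1 1 . 2 2 . 3 3 . .
Index 1: author = 1

Answer: cursor 1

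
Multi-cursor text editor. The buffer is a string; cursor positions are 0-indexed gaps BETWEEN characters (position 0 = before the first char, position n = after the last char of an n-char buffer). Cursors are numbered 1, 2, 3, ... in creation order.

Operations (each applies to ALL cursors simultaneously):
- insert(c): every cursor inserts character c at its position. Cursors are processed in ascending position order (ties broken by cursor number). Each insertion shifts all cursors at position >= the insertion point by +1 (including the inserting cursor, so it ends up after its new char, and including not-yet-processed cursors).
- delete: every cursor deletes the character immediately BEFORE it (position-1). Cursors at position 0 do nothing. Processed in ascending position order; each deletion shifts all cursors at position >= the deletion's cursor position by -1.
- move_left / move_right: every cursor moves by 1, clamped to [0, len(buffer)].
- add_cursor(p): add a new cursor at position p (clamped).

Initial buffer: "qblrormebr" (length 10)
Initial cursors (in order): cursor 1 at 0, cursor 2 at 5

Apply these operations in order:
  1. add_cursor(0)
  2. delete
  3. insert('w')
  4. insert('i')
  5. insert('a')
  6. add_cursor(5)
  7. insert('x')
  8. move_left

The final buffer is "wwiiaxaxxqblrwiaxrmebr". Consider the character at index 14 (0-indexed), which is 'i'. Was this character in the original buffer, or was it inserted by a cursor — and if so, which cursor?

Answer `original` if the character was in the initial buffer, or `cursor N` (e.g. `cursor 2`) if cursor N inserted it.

After op 1 (add_cursor(0)): buffer="qblrormebr" (len 10), cursors c1@0 c3@0 c2@5, authorship ..........
After op 2 (delete): buffer="qblrrmebr" (len 9), cursors c1@0 c3@0 c2@4, authorship .........
After op 3 (insert('w')): buffer="wwqblrwrmebr" (len 12), cursors c1@2 c3@2 c2@7, authorship 13....2.....
After op 4 (insert('i')): buffer="wwiiqblrwirmebr" (len 15), cursors c1@4 c3@4 c2@10, authorship 1313....22.....
After op 5 (insert('a')): buffer="wwiiaaqblrwiarmebr" (len 18), cursors c1@6 c3@6 c2@13, authorship 131313....222.....
After op 6 (add_cursor(5)): buffer="wwiiaaqblrwiarmebr" (len 18), cursors c4@5 c1@6 c3@6 c2@13, authorship 131313....222.....
After op 7 (insert('x')): buffer="wwiiaxaxxqblrwiaxrmebr" (len 22), cursors c4@6 c1@9 c3@9 c2@17, authorship 131314313....2222.....
After op 8 (move_left): buffer="wwiiaxaxxqblrwiaxrmebr" (len 22), cursors c4@5 c1@8 c3@8 c2@16, authorship 131314313....2222.....
Authorship (.=original, N=cursor N): 1 3 1 3 1 4 3 1 3 . . . . 2 2 2 2 . . . . .
Index 14: author = 2

Answer: cursor 2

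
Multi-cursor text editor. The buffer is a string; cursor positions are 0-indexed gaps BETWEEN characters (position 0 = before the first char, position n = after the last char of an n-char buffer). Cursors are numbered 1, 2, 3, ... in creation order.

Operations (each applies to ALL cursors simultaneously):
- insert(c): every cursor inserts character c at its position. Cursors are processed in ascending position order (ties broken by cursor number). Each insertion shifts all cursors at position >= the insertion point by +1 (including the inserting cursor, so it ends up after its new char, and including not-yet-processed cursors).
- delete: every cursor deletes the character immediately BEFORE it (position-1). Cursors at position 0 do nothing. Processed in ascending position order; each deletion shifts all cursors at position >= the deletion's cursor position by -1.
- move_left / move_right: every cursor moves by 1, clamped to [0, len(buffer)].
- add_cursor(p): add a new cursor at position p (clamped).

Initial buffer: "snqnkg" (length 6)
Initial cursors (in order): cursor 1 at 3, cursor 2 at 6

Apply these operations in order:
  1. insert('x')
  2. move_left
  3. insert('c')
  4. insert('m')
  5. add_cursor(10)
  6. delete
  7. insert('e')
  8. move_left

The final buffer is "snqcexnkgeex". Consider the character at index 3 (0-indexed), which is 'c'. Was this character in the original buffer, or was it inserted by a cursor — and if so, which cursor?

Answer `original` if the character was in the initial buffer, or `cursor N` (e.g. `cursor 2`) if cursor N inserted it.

Answer: cursor 1

Derivation:
After op 1 (insert('x')): buffer="snqxnkgx" (len 8), cursors c1@4 c2@8, authorship ...1...2
After op 2 (move_left): buffer="snqxnkgx" (len 8), cursors c1@3 c2@7, authorship ...1...2
After op 3 (insert('c')): buffer="snqcxnkgcx" (len 10), cursors c1@4 c2@9, authorship ...11...22
After op 4 (insert('m')): buffer="snqcmxnkgcmx" (len 12), cursors c1@5 c2@11, authorship ...111...222
After op 5 (add_cursor(10)): buffer="snqcmxnkgcmx" (len 12), cursors c1@5 c3@10 c2@11, authorship ...111...222
After op 6 (delete): buffer="snqcxnkgx" (len 9), cursors c1@4 c2@8 c3@8, authorship ...11...2
After op 7 (insert('e')): buffer="snqcexnkgeex" (len 12), cursors c1@5 c2@11 c3@11, authorship ...111...232
After op 8 (move_left): buffer="snqcexnkgeex" (len 12), cursors c1@4 c2@10 c3@10, authorship ...111...232
Authorship (.=original, N=cursor N): . . . 1 1 1 . . . 2 3 2
Index 3: author = 1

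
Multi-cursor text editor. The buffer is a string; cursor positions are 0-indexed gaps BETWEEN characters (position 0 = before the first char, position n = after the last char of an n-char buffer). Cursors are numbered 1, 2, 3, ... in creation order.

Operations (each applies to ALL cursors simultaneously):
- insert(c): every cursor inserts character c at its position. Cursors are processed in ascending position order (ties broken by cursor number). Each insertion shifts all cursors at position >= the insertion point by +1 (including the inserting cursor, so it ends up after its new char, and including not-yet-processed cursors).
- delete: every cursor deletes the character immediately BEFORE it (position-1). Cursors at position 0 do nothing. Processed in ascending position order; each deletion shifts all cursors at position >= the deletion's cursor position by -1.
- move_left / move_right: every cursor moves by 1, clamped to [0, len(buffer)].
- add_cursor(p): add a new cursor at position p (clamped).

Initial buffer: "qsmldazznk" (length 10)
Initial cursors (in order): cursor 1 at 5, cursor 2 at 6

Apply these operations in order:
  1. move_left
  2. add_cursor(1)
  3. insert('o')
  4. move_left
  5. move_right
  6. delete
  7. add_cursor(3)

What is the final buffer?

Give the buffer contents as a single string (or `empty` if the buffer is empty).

After op 1 (move_left): buffer="qsmldazznk" (len 10), cursors c1@4 c2@5, authorship ..........
After op 2 (add_cursor(1)): buffer="qsmldazznk" (len 10), cursors c3@1 c1@4 c2@5, authorship ..........
After op 3 (insert('o')): buffer="qosmlodoazznk" (len 13), cursors c3@2 c1@6 c2@8, authorship .3...1.2.....
After op 4 (move_left): buffer="qosmlodoazznk" (len 13), cursors c3@1 c1@5 c2@7, authorship .3...1.2.....
After op 5 (move_right): buffer="qosmlodoazznk" (len 13), cursors c3@2 c1@6 c2@8, authorship .3...1.2.....
After op 6 (delete): buffer="qsmldazznk" (len 10), cursors c3@1 c1@4 c2@5, authorship ..........
After op 7 (add_cursor(3)): buffer="qsmldazznk" (len 10), cursors c3@1 c4@3 c1@4 c2@5, authorship ..........

Answer: qsmldazznk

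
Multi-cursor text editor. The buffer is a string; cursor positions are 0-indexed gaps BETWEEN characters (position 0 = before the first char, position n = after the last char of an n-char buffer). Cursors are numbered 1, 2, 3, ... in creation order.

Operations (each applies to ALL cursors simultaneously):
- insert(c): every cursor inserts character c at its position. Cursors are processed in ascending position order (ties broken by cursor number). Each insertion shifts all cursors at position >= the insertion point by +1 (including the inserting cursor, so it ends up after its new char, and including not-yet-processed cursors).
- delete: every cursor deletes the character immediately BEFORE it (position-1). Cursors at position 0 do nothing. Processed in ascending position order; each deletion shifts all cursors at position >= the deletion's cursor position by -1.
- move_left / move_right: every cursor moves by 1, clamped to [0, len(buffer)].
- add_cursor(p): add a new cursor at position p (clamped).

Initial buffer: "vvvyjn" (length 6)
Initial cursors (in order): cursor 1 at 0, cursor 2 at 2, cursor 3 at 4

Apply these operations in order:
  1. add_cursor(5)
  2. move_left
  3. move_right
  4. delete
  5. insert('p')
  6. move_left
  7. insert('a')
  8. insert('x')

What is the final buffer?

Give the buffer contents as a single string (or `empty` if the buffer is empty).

Answer: paaxxpvpaaxxpn

Derivation:
After op 1 (add_cursor(5)): buffer="vvvyjn" (len 6), cursors c1@0 c2@2 c3@4 c4@5, authorship ......
After op 2 (move_left): buffer="vvvyjn" (len 6), cursors c1@0 c2@1 c3@3 c4@4, authorship ......
After op 3 (move_right): buffer="vvvyjn" (len 6), cursors c1@1 c2@2 c3@4 c4@5, authorship ......
After op 4 (delete): buffer="vn" (len 2), cursors c1@0 c2@0 c3@1 c4@1, authorship ..
After op 5 (insert('p')): buffer="ppvppn" (len 6), cursors c1@2 c2@2 c3@5 c4@5, authorship 12.34.
After op 6 (move_left): buffer="ppvppn" (len 6), cursors c1@1 c2@1 c3@4 c4@4, authorship 12.34.
After op 7 (insert('a')): buffer="paapvpaapn" (len 10), cursors c1@3 c2@3 c3@8 c4@8, authorship 1122.3344.
After op 8 (insert('x')): buffer="paaxxpvpaaxxpn" (len 14), cursors c1@5 c2@5 c3@12 c4@12, authorship 112122.334344.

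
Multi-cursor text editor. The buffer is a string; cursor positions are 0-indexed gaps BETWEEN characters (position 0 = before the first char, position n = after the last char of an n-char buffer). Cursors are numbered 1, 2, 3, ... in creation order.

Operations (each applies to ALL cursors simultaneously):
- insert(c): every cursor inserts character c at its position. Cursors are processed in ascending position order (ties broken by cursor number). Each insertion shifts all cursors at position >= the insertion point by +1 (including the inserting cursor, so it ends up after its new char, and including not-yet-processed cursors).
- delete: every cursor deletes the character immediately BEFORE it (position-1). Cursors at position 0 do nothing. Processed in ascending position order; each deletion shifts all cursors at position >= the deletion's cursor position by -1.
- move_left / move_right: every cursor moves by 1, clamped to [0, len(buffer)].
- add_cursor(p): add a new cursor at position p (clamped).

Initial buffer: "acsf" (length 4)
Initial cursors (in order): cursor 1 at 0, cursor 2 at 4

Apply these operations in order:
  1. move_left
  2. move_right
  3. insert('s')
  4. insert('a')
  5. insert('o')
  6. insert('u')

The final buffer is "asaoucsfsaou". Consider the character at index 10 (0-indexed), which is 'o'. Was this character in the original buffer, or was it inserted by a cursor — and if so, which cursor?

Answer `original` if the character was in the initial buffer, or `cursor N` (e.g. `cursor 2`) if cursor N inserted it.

After op 1 (move_left): buffer="acsf" (len 4), cursors c1@0 c2@3, authorship ....
After op 2 (move_right): buffer="acsf" (len 4), cursors c1@1 c2@4, authorship ....
After op 3 (insert('s')): buffer="ascsfs" (len 6), cursors c1@2 c2@6, authorship .1...2
After op 4 (insert('a')): buffer="asacsfsa" (len 8), cursors c1@3 c2@8, authorship .11...22
After op 5 (insert('o')): buffer="asaocsfsao" (len 10), cursors c1@4 c2@10, authorship .111...222
After op 6 (insert('u')): buffer="asaoucsfsaou" (len 12), cursors c1@5 c2@12, authorship .1111...2222
Authorship (.=original, N=cursor N): . 1 1 1 1 . . . 2 2 2 2
Index 10: author = 2

Answer: cursor 2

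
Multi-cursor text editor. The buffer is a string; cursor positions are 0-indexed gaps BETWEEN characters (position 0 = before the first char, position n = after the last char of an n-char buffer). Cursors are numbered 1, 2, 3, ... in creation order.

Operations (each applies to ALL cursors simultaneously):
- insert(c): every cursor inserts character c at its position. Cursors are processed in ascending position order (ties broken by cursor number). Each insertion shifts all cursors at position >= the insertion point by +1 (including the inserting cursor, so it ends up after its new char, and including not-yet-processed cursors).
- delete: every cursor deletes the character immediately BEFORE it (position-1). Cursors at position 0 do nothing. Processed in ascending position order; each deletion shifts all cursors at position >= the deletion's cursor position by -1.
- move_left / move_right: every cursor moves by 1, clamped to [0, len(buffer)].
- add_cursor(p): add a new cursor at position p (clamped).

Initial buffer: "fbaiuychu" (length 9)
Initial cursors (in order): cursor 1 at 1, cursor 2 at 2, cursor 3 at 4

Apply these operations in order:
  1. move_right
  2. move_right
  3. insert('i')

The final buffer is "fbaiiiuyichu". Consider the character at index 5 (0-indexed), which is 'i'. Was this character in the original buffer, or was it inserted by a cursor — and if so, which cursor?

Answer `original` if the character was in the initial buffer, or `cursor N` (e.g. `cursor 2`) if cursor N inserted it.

Answer: cursor 2

Derivation:
After op 1 (move_right): buffer="fbaiuychu" (len 9), cursors c1@2 c2@3 c3@5, authorship .........
After op 2 (move_right): buffer="fbaiuychu" (len 9), cursors c1@3 c2@4 c3@6, authorship .........
After op 3 (insert('i')): buffer="fbaiiiuyichu" (len 12), cursors c1@4 c2@6 c3@9, authorship ...1.2..3...
Authorship (.=original, N=cursor N): . . . 1 . 2 . . 3 . . .
Index 5: author = 2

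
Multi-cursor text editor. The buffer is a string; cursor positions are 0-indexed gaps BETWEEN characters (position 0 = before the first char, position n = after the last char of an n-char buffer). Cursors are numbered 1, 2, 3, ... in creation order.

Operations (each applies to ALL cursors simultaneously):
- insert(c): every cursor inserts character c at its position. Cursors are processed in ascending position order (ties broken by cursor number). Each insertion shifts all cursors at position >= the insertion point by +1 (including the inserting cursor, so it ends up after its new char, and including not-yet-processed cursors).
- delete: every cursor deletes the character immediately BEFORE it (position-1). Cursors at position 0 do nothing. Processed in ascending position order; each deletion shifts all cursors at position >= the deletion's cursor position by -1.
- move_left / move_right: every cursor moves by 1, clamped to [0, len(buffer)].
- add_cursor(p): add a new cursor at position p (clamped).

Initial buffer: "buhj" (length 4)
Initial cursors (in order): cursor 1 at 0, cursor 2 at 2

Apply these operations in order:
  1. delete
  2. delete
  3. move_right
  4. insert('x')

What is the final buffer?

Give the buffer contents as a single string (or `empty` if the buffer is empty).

After op 1 (delete): buffer="bhj" (len 3), cursors c1@0 c2@1, authorship ...
After op 2 (delete): buffer="hj" (len 2), cursors c1@0 c2@0, authorship ..
After op 3 (move_right): buffer="hj" (len 2), cursors c1@1 c2@1, authorship ..
After op 4 (insert('x')): buffer="hxxj" (len 4), cursors c1@3 c2@3, authorship .12.

Answer: hxxj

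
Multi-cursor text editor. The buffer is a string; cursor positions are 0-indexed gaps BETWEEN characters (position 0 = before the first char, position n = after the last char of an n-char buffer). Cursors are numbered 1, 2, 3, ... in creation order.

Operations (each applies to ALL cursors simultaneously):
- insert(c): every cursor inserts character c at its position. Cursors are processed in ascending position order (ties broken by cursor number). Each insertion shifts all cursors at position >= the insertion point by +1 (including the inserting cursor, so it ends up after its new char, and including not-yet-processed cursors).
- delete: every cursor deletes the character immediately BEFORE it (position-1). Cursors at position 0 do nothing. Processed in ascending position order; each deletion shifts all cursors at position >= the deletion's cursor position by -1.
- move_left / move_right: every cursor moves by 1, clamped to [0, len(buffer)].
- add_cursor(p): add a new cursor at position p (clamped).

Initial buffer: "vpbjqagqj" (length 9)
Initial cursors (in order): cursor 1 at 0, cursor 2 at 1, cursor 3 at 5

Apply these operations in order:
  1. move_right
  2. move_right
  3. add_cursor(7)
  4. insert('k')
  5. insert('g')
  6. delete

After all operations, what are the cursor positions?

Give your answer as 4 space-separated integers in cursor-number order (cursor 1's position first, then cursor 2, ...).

After op 1 (move_right): buffer="vpbjqagqj" (len 9), cursors c1@1 c2@2 c3@6, authorship .........
After op 2 (move_right): buffer="vpbjqagqj" (len 9), cursors c1@2 c2@3 c3@7, authorship .........
After op 3 (add_cursor(7)): buffer="vpbjqagqj" (len 9), cursors c1@2 c2@3 c3@7 c4@7, authorship .........
After op 4 (insert('k')): buffer="vpkbkjqagkkqj" (len 13), cursors c1@3 c2@5 c3@11 c4@11, authorship ..1.2....34..
After op 5 (insert('g')): buffer="vpkgbkgjqagkkggqj" (len 17), cursors c1@4 c2@7 c3@15 c4@15, authorship ..11.22....3434..
After op 6 (delete): buffer="vpkbkjqagkkqj" (len 13), cursors c1@3 c2@5 c3@11 c4@11, authorship ..1.2....34..

Answer: 3 5 11 11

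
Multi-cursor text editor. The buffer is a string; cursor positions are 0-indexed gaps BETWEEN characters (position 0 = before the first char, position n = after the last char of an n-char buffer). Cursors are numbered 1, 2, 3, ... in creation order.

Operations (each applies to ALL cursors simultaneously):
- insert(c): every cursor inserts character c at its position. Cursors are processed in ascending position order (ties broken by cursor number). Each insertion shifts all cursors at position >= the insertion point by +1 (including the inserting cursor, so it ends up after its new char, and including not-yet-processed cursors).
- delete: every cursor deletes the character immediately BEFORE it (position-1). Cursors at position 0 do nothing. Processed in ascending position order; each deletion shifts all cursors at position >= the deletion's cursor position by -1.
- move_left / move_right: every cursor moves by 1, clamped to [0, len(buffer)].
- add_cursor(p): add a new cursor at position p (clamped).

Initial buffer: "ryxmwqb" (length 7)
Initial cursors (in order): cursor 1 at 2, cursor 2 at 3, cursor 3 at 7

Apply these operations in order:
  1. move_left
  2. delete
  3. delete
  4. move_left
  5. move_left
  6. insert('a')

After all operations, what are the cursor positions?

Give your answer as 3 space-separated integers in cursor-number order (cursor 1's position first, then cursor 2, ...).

After op 1 (move_left): buffer="ryxmwqb" (len 7), cursors c1@1 c2@2 c3@6, authorship .......
After op 2 (delete): buffer="xmwb" (len 4), cursors c1@0 c2@0 c3@3, authorship ....
After op 3 (delete): buffer="xmb" (len 3), cursors c1@0 c2@0 c3@2, authorship ...
After op 4 (move_left): buffer="xmb" (len 3), cursors c1@0 c2@0 c3@1, authorship ...
After op 5 (move_left): buffer="xmb" (len 3), cursors c1@0 c2@0 c3@0, authorship ...
After op 6 (insert('a')): buffer="aaaxmb" (len 6), cursors c1@3 c2@3 c3@3, authorship 123...

Answer: 3 3 3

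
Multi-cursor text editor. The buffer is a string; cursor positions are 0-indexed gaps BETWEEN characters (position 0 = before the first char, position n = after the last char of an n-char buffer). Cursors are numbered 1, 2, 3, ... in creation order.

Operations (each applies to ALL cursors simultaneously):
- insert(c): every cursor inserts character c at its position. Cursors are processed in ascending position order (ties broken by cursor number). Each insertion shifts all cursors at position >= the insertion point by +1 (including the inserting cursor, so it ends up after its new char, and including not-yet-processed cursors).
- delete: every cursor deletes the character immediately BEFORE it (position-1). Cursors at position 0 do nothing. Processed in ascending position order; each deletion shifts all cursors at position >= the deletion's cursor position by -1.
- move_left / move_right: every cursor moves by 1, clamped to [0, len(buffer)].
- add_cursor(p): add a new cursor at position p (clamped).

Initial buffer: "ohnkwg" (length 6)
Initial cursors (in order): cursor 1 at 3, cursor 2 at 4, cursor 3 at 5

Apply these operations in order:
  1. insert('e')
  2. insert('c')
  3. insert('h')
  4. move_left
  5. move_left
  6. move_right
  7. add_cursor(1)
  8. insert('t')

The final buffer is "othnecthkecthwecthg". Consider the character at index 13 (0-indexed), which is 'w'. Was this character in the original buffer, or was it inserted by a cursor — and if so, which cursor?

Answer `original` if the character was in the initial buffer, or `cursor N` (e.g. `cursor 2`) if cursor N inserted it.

Answer: original

Derivation:
After op 1 (insert('e')): buffer="ohnekeweg" (len 9), cursors c1@4 c2@6 c3@8, authorship ...1.2.3.
After op 2 (insert('c')): buffer="ohneckecwecg" (len 12), cursors c1@5 c2@8 c3@11, authorship ...11.22.33.
After op 3 (insert('h')): buffer="ohnechkechwechg" (len 15), cursors c1@6 c2@10 c3@14, authorship ...111.222.333.
After op 4 (move_left): buffer="ohnechkechwechg" (len 15), cursors c1@5 c2@9 c3@13, authorship ...111.222.333.
After op 5 (move_left): buffer="ohnechkechwechg" (len 15), cursors c1@4 c2@8 c3@12, authorship ...111.222.333.
After op 6 (move_right): buffer="ohnechkechwechg" (len 15), cursors c1@5 c2@9 c3@13, authorship ...111.222.333.
After op 7 (add_cursor(1)): buffer="ohnechkechwechg" (len 15), cursors c4@1 c1@5 c2@9 c3@13, authorship ...111.222.333.
After op 8 (insert('t')): buffer="othnecthkecthwecthg" (len 19), cursors c4@2 c1@7 c2@12 c3@17, authorship .4..1111.2222.3333.
Authorship (.=original, N=cursor N): . 4 . . 1 1 1 1 . 2 2 2 2 . 3 3 3 3 .
Index 13: author = original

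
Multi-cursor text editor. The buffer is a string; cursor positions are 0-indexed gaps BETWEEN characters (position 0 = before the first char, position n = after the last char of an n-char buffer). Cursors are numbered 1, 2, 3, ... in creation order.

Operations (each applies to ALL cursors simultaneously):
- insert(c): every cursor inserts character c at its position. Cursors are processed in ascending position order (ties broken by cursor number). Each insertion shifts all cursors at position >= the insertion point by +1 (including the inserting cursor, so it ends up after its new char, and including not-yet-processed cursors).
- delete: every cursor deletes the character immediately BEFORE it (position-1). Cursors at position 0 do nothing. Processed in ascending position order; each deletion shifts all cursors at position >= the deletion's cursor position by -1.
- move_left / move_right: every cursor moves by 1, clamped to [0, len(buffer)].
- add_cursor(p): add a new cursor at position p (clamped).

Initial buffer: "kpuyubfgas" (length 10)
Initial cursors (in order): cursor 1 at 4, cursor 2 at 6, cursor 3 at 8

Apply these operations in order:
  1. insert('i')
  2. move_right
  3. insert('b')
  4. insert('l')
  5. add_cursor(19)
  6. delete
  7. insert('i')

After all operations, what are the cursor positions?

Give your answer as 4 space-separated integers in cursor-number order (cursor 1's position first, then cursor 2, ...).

Answer: 8 13 19 19

Derivation:
After op 1 (insert('i')): buffer="kpuyiubifgias" (len 13), cursors c1@5 c2@8 c3@11, authorship ....1..2..3..
After op 2 (move_right): buffer="kpuyiubifgias" (len 13), cursors c1@6 c2@9 c3@12, authorship ....1..2..3..
After op 3 (insert('b')): buffer="kpuyiubbifbgiabs" (len 16), cursors c1@7 c2@11 c3@15, authorship ....1.1.2.2.3.3.
After op 4 (insert('l')): buffer="kpuyiublbifblgiabls" (len 19), cursors c1@8 c2@13 c3@18, authorship ....1.11.2.22.3.33.
After op 5 (add_cursor(19)): buffer="kpuyiublbifblgiabls" (len 19), cursors c1@8 c2@13 c3@18 c4@19, authorship ....1.11.2.22.3.33.
After op 6 (delete): buffer="kpuyiubbifbgiab" (len 15), cursors c1@7 c2@11 c3@15 c4@15, authorship ....1.1.2.2.3.3
After op 7 (insert('i')): buffer="kpuyiubibifbigiabii" (len 19), cursors c1@8 c2@13 c3@19 c4@19, authorship ....1.11.2.22.3.334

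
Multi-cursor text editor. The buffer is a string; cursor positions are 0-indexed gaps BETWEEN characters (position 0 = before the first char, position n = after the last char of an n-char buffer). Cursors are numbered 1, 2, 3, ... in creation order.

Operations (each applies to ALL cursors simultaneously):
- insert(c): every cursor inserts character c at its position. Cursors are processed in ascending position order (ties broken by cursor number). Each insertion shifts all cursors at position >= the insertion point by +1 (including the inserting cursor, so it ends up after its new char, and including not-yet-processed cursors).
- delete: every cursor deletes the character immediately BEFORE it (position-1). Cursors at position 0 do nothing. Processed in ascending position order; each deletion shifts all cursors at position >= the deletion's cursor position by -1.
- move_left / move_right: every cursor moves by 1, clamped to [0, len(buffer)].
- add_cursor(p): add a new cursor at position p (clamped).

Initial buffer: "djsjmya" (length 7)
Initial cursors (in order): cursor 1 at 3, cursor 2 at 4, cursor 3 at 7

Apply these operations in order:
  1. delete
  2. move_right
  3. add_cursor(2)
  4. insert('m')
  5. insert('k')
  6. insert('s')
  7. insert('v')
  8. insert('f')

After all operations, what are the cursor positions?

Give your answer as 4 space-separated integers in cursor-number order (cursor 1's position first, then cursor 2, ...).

After op 1 (delete): buffer="djmy" (len 4), cursors c1@2 c2@2 c3@4, authorship ....
After op 2 (move_right): buffer="djmy" (len 4), cursors c1@3 c2@3 c3@4, authorship ....
After op 3 (add_cursor(2)): buffer="djmy" (len 4), cursors c4@2 c1@3 c2@3 c3@4, authorship ....
After op 4 (insert('m')): buffer="djmmmmym" (len 8), cursors c4@3 c1@6 c2@6 c3@8, authorship ..4.12.3
After op 5 (insert('k')): buffer="djmkmmmkkymk" (len 12), cursors c4@4 c1@9 c2@9 c3@12, authorship ..44.1212.33
After op 6 (insert('s')): buffer="djmksmmmkkssymks" (len 16), cursors c4@5 c1@12 c2@12 c3@16, authorship ..444.121212.333
After op 7 (insert('v')): buffer="djmksvmmmkkssvvymksv" (len 20), cursors c4@6 c1@15 c2@15 c3@20, authorship ..4444.12121212.3333
After op 8 (insert('f')): buffer="djmksvfmmmkkssvvffymksvf" (len 24), cursors c4@7 c1@18 c2@18 c3@24, authorship ..44444.1212121212.33333

Answer: 18 18 24 7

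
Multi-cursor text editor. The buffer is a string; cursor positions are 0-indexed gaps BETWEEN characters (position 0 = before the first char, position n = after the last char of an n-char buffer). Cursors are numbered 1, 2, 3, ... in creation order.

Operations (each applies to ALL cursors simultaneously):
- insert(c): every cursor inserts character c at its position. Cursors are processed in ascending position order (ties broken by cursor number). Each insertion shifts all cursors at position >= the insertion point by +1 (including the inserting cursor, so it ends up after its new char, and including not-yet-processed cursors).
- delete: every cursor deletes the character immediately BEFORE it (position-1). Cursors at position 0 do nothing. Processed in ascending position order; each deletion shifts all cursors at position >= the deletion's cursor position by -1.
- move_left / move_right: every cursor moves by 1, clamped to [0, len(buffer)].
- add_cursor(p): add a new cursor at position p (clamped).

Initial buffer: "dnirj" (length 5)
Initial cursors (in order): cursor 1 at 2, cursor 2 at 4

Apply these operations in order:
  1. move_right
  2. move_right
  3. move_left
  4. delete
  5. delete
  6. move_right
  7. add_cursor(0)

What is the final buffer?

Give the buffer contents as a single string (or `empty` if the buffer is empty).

Answer: j

Derivation:
After op 1 (move_right): buffer="dnirj" (len 5), cursors c1@3 c2@5, authorship .....
After op 2 (move_right): buffer="dnirj" (len 5), cursors c1@4 c2@5, authorship .....
After op 3 (move_left): buffer="dnirj" (len 5), cursors c1@3 c2@4, authorship .....
After op 4 (delete): buffer="dnj" (len 3), cursors c1@2 c2@2, authorship ...
After op 5 (delete): buffer="j" (len 1), cursors c1@0 c2@0, authorship .
After op 6 (move_right): buffer="j" (len 1), cursors c1@1 c2@1, authorship .
After op 7 (add_cursor(0)): buffer="j" (len 1), cursors c3@0 c1@1 c2@1, authorship .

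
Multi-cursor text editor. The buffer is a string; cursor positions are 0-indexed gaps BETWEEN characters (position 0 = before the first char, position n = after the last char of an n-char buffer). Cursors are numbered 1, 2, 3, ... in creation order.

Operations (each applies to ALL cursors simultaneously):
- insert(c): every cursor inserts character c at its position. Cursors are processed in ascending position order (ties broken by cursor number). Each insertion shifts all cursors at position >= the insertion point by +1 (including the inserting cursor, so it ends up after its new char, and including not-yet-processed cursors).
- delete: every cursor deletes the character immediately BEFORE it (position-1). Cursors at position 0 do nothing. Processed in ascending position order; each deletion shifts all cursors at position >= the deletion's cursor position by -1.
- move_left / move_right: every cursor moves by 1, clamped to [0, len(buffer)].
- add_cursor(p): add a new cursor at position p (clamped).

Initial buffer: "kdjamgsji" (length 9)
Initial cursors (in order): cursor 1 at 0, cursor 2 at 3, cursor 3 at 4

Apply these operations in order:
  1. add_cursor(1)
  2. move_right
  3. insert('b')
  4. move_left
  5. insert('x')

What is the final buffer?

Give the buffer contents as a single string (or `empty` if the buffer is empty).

Answer: kxbdxbjaxbmxbgsji

Derivation:
After op 1 (add_cursor(1)): buffer="kdjamgsji" (len 9), cursors c1@0 c4@1 c2@3 c3@4, authorship .........
After op 2 (move_right): buffer="kdjamgsji" (len 9), cursors c1@1 c4@2 c2@4 c3@5, authorship .........
After op 3 (insert('b')): buffer="kbdbjabmbgsji" (len 13), cursors c1@2 c4@4 c2@7 c3@9, authorship .1.4..2.3....
After op 4 (move_left): buffer="kbdbjabmbgsji" (len 13), cursors c1@1 c4@3 c2@6 c3@8, authorship .1.4..2.3....
After op 5 (insert('x')): buffer="kxbdxbjaxbmxbgsji" (len 17), cursors c1@2 c4@5 c2@9 c3@12, authorship .11.44..22.33....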